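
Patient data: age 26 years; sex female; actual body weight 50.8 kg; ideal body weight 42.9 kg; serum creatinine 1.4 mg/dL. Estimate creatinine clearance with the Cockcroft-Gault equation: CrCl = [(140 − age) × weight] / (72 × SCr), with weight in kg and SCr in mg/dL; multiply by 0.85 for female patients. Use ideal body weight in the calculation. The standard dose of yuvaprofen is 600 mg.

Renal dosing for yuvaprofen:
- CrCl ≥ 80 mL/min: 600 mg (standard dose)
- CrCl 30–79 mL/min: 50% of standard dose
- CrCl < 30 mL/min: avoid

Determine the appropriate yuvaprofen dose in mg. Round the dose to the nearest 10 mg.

300 mg

CrCl = (140 − 26) × 42.9 / (72 × 1.4) × 0.85 = 4890.6 / 100.80 × 0.85 ≈ 41.2 mL/min
CrCl ≈ 41 mL/min → bracket 30–79 mL/min.
50% of 600 mg = 300 mg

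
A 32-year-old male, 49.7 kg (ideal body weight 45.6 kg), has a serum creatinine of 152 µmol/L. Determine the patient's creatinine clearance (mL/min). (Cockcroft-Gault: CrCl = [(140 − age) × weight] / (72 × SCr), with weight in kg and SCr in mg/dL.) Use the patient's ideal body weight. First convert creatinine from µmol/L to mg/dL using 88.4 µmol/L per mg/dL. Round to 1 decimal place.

SCr = 152 / 88.4 = 1.719 mg/dL
CrCl = (140 − 32) × 45.6 / (72 × 1.719) = 4924.8 / 123.77 ≈ 39.8 mL/min

39.8 mL/min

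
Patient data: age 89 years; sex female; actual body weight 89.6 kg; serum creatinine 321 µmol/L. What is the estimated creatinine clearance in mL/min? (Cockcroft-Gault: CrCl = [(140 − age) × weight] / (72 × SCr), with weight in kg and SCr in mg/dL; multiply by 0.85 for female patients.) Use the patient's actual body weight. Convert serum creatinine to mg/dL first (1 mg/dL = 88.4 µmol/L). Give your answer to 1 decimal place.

14.9 mL/min

SCr = 321 / 88.4 = 3.631 mg/dL
CrCl = (140 − 89) × 89.6 / (72 × 3.631) × 0.85 = 4569.6 / 261.43 × 0.85 ≈ 14.9 mL/min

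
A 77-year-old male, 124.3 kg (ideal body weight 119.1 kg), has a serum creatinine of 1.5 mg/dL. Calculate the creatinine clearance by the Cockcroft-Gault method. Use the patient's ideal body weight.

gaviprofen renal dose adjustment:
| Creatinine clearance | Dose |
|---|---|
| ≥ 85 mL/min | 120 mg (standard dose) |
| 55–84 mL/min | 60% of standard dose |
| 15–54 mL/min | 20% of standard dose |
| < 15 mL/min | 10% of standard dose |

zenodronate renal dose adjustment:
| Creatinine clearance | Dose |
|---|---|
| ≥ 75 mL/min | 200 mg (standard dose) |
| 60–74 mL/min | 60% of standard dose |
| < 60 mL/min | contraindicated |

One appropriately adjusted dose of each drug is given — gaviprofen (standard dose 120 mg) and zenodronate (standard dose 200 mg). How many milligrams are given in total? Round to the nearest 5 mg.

CrCl = (140 − 77) × 119.1 / (72 × 1.5) = 7503.3 / 108.00 ≈ 69.5 mL/min
CrCl ≈ 69 mL/min.
gaviprofen: 55–84 mL/min → 60% of 120 mg = 72 mg.
zenodronate: 60–74 mL/min → 60% of 200 mg = 120 mg.
Total = 72 + 120 = 192 mg.

190 mg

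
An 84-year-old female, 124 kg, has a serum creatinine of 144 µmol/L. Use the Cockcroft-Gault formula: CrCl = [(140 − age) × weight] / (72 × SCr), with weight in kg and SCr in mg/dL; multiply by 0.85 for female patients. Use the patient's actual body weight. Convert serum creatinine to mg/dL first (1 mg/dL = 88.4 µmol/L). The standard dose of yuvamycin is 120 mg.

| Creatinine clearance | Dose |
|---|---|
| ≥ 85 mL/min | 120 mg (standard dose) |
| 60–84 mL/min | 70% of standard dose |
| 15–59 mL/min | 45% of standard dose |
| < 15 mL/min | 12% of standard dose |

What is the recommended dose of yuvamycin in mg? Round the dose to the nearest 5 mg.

55 mg

SCr = 144 / 88.4 = 1.629 mg/dL
CrCl = (140 − 84) × 124 / (72 × 1.629) × 0.85 = 6944.0 / 117.29 × 0.85 ≈ 50.3 mL/min
CrCl ≈ 50 mL/min → bracket 15–59 mL/min.
45% of 120 mg = 54 mg → 55 mg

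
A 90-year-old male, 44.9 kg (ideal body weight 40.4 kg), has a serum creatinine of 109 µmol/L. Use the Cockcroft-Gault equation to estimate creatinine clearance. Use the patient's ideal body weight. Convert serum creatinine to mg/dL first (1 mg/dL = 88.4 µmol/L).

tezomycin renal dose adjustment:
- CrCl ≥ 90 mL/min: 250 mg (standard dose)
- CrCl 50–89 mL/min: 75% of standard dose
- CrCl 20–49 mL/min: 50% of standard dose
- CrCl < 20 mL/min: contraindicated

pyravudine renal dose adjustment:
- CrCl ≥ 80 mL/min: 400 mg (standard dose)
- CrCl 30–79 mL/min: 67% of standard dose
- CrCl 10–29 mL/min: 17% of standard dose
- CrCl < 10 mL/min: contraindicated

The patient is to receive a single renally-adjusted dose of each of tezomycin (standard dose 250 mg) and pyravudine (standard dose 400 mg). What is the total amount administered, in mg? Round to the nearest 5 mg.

SCr = 109 / 88.4 = 1.233 mg/dL
CrCl = (140 − 90) × 40.4 / (72 × 1.233) = 2020.0 / 88.78 ≈ 22.8 mL/min
CrCl ≈ 23 mL/min.
tezomycin: 20–49 mL/min → 50% of 250 mg = 125 mg.
pyravudine: 10–29 mL/min → 17% of 400 mg = 68 mg.
Total = 125 + 68 = 193 mg.

195 mg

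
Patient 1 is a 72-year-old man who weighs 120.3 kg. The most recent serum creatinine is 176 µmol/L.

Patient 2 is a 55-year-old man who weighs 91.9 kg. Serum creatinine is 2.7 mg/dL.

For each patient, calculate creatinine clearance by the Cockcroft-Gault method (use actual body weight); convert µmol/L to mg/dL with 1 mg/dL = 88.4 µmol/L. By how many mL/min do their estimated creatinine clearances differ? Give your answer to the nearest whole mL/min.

17 mL/min

Patient 1: SCr = 176 / 88.4 = 1.991 mg/dL
Patient 1: CrCl = (140 − 72) × 120.3 / (72 × 1.991) = 8180.4 / 143.35 ≈ 57.1 mL/min
Patient 2: CrCl = (140 − 55) × 91.9 / (72 × 2.7) = 7811.5 / 194.40 ≈ 40.2 mL/min
|57.1 − 40.2| = 16.9 mL/min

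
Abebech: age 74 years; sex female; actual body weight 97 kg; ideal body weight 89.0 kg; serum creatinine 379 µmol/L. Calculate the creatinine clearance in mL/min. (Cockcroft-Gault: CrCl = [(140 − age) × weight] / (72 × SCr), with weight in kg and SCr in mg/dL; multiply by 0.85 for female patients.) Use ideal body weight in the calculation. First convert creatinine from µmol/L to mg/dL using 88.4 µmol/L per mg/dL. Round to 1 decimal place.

16.2 mL/min

SCr = 379 / 88.4 = 4.287 mg/dL
CrCl = (140 − 74) × 89 / (72 × 4.287) × 0.85 = 5874.0 / 308.66 × 0.85 ≈ 16.2 mL/min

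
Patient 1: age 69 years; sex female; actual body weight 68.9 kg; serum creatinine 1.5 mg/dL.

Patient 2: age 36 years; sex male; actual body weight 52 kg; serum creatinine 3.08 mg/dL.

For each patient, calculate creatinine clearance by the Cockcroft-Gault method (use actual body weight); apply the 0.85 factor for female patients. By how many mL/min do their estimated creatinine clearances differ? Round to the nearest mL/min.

Patient 1: CrCl = (140 − 69) × 68.9 / (72 × 1.5) × 0.85 = 4891.9 / 108.00 × 0.85 ≈ 38.5 mL/min
Patient 2: CrCl = (140 − 36) × 52 / (72 × 3.08) = 5408.0 / 221.76 ≈ 24.4 mL/min
|38.5 − 24.4| = 14.1 mL/min

14 mL/min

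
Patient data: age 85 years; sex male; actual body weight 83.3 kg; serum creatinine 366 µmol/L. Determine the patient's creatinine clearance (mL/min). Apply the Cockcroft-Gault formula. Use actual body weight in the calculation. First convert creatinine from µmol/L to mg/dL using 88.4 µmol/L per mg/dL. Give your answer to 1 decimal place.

15.4 mL/min

SCr = 366 / 88.4 = 4.14 mg/dL
CrCl = (140 − 85) × 83.3 / (72 × 4.14) = 4581.5 / 298.08 ≈ 15.4 mL/min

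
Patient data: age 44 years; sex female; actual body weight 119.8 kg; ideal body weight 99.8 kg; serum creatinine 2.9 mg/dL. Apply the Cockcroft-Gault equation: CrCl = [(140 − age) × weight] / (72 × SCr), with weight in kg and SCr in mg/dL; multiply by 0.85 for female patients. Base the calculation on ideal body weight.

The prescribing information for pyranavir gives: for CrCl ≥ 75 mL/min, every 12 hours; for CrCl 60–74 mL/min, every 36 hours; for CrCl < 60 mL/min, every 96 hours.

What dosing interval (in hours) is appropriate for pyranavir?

every 96 hours

CrCl = (140 − 44) × 99.8 / (72 × 2.9) × 0.85 = 9580.8 / 208.80 × 0.85 ≈ 39.0 mL/min
CrCl ≈ 39 mL/min → bracket < 60 mL/min → every 96 hours.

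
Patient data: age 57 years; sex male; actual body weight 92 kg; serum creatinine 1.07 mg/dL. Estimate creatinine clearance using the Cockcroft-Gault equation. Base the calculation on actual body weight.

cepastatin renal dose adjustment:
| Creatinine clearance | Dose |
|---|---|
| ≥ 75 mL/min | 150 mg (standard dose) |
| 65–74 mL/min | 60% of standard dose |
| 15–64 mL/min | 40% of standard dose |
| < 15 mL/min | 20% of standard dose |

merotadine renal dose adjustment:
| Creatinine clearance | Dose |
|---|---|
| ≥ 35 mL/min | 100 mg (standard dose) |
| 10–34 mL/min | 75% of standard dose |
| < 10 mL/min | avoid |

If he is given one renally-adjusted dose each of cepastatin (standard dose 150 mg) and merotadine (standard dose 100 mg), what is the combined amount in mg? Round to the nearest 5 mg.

CrCl = (140 − 57) × 92 / (72 × 1.07) = 7636.0 / 77.04 ≈ 99.1 mL/min
CrCl ≈ 99 mL/min.
cepastatin: ≥ 75 mL/min → 100% of 150 mg = 150 mg.
merotadine: ≥ 35 mL/min → 100% of 100 mg = 100 mg.
Total = 150 + 100 = 250 mg.

250 mg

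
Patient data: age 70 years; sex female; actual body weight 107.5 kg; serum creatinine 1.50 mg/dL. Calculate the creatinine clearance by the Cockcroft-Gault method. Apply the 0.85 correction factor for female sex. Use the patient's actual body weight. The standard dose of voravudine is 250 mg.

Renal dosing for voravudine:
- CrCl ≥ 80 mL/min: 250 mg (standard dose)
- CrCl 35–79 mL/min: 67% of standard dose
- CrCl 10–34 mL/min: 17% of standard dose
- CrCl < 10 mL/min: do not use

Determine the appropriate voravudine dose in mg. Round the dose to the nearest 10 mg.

170 mg

CrCl = (140 − 70) × 107.5 / (72 × 1.5) × 0.85 = 7525.0 / 108.00 × 0.85 ≈ 59.2 mL/min
CrCl ≈ 59 mL/min → bracket 35–79 mL/min.
67% of 250 mg = 167.5 mg → 170 mg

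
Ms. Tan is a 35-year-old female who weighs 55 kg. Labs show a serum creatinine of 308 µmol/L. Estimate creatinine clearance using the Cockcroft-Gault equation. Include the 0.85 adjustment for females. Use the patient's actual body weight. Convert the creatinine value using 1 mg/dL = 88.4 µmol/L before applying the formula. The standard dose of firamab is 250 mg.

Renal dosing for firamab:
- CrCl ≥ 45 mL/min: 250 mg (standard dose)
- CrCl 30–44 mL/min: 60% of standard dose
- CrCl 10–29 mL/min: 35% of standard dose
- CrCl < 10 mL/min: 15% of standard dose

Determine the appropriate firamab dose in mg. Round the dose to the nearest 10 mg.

SCr = 308 / 88.4 = 3.484 mg/dL
CrCl = (140 − 35) × 55 / (72 × 3.484) × 0.85 = 5775.0 / 250.85 × 0.85 ≈ 19.6 mL/min
CrCl ≈ 20 mL/min → bracket 10–29 mL/min.
35% of 250 mg = 87.5 mg → 90 mg

90 mg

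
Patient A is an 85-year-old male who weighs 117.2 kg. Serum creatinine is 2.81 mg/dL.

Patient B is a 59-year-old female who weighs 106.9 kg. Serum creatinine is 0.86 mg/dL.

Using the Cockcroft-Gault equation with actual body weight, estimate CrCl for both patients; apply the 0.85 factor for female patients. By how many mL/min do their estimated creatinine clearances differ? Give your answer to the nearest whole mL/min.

Patient A: CrCl = (140 − 85) × 117.2 / (72 × 2.81) = 6446.0 / 202.32 ≈ 31.9 mL/min
Patient B: CrCl = (140 − 59) × 106.9 / (72 × 0.86) × 0.85 = 8658.9 / 61.92 × 0.85 ≈ 118.9 mL/min
|31.9 − 118.9| = 87.0 mL/min

87 mL/min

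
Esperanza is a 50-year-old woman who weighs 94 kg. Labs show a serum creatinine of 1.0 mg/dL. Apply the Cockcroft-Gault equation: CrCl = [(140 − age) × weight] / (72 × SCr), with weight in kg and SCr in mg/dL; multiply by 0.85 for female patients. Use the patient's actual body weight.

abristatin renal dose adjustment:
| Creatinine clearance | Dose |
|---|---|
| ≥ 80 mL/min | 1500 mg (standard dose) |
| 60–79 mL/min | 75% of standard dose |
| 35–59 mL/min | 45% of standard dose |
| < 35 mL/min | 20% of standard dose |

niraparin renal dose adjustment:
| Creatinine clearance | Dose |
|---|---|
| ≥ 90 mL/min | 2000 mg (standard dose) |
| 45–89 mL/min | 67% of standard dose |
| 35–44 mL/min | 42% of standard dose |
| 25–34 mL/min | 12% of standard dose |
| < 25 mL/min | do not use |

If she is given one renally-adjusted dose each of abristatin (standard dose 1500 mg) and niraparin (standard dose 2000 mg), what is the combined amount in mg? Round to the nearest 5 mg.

3500 mg

CrCl = (140 − 50) × 94 / (72 × 1) × 0.85 = 8460.0 / 72.00 × 0.85 ≈ 99.9 mL/min
CrCl ≈ 100 mL/min.
abristatin: ≥ 80 mL/min → 100% of 1500 mg = 1500 mg.
niraparin: ≥ 90 mL/min → 100% of 2000 mg = 2000 mg.
Total = 1500 + 2000 = 3500 mg.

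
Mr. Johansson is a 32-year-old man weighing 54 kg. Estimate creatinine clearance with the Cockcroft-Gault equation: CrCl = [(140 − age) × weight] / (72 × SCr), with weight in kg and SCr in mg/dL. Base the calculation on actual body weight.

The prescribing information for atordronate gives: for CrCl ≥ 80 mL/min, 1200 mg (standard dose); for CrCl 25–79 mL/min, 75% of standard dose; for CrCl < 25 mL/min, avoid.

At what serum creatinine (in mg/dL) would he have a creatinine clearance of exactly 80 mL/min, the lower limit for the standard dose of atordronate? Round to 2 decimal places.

1.01 mg/dL

Standard dose requires CrCl ≥ 80 mL/min.
Set (140 − 32) × 54 / (72 × SCr) = 80
SCr = (140 − 32) × 54 / (72 × 80) = 1.012 mg/dL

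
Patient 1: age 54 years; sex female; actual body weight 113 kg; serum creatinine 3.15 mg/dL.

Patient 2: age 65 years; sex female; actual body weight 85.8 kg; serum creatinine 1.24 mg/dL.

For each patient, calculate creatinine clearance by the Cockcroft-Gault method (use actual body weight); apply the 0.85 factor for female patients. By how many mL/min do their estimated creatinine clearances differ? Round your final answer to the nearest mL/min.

Patient 1: CrCl = (140 − 54) × 113 / (72 × 3.15) × 0.85 = 9718.0 / 226.80 × 0.85 ≈ 36.4 mL/min
Patient 2: CrCl = (140 − 65) × 85.8 / (72 × 1.24) × 0.85 = 6435.0 / 89.28 × 0.85 ≈ 61.3 mL/min
|36.4 − 61.3| = 24.9 mL/min

25 mL/min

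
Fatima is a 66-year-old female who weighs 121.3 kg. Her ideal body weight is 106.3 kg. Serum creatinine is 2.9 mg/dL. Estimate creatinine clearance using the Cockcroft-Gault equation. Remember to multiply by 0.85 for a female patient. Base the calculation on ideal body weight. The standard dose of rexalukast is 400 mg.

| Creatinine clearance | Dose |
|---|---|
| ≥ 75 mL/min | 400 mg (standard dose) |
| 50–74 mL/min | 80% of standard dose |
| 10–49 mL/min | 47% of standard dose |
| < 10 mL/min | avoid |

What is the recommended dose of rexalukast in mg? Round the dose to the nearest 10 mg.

CrCl = (140 − 66) × 106.3 / (72 × 2.9) × 0.85 = 7866.2 / 208.80 × 0.85 ≈ 32.0 mL/min
CrCl ≈ 32 mL/min → bracket 10–49 mL/min.
47% of 400 mg = 188 mg → 190 mg

190 mg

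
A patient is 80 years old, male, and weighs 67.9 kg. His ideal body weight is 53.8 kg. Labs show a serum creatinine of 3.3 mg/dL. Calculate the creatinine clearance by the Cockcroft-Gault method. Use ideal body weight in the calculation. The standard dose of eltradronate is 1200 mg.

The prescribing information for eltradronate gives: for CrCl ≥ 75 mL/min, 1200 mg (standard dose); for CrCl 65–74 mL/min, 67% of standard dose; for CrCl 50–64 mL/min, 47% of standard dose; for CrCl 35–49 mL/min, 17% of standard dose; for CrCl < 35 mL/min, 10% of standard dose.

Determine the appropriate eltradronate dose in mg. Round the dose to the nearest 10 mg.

CrCl = (140 − 80) × 53.8 / (72 × 3.3) = 3228.0 / 237.60 ≈ 13.6 mL/min
CrCl ≈ 14 mL/min → bracket < 35 mL/min.
10% of 1200 mg = 120 mg

120 mg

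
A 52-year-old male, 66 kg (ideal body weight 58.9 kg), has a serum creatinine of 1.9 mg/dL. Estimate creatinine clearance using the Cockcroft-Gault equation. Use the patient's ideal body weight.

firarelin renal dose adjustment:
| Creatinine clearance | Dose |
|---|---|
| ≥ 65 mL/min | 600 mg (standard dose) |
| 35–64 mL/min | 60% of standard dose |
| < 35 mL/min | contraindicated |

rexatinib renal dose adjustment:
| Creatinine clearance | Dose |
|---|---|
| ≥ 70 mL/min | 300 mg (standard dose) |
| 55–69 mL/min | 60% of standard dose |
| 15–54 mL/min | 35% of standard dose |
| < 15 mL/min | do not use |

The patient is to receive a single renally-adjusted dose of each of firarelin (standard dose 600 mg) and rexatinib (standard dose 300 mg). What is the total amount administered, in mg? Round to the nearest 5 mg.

465 mg

CrCl = (140 − 52) × 58.9 / (72 × 1.9) = 5183.2 / 136.80 ≈ 37.9 mL/min
CrCl ≈ 38 mL/min.
firarelin: 35–64 mL/min → 60% of 600 mg = 360 mg.
rexatinib: 15–54 mL/min → 35% of 300 mg = 105 mg.
Total = 360 + 105 = 465 mg.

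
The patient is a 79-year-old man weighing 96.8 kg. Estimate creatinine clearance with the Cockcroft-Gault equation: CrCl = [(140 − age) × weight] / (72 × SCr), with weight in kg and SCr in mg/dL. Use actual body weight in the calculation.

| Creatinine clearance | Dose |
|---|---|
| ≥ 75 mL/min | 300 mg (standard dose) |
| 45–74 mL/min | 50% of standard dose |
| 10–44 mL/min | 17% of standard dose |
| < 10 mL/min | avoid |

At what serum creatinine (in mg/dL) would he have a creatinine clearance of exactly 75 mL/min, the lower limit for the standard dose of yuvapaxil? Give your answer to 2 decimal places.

1.09 mg/dL

Standard dose requires CrCl ≥ 75 mL/min.
Set (140 − 79) × 96.8 / (72 × SCr) = 75
SCr = (140 − 79) × 96.8 / (72 × 75) = 1.093 mg/dL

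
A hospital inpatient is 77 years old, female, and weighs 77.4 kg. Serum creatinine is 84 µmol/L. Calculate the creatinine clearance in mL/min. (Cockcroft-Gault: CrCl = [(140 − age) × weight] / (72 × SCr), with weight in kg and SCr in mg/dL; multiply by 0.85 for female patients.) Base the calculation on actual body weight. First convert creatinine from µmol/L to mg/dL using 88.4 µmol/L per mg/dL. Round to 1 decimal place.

60.6 mL/min

SCr = 84 / 88.4 = 0.95 mg/dL
CrCl = (140 − 77) × 77.4 / (72 × 0.95) × 0.85 = 4876.2 / 68.40 × 0.85 ≈ 60.6 mL/min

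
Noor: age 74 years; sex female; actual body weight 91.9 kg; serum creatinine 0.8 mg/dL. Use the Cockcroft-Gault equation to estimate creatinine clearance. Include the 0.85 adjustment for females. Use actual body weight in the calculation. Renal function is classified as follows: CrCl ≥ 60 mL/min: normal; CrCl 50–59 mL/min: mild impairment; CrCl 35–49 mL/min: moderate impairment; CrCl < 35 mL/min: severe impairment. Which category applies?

CrCl = (140 − 74) × 91.9 / (72 × 0.8) × 0.85 = 6065.4 / 57.60 × 0.85 ≈ 89.5 mL/min
90 mL/min falls in the 'normal' range.

normal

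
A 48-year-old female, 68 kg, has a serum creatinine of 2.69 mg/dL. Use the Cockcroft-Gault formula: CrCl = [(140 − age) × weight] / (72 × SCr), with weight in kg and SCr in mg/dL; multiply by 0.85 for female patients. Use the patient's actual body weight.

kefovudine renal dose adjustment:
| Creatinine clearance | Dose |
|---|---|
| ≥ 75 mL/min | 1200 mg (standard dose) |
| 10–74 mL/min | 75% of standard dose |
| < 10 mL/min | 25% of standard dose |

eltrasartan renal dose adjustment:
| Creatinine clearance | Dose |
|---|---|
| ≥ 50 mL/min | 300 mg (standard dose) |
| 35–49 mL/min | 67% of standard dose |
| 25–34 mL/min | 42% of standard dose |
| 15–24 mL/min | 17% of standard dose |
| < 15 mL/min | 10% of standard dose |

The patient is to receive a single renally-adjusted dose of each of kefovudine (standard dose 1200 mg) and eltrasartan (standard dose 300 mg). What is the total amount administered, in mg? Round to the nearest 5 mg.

1025 mg

CrCl = (140 − 48) × 68 / (72 × 2.69) × 0.85 = 6256.0 / 193.68 × 0.85 ≈ 27.5 mL/min
CrCl ≈ 27 mL/min.
kefovudine: 10–74 mL/min → 75% of 1200 mg = 900 mg.
eltrasartan: 25–34 mL/min → 42% of 300 mg = 126 mg.
Total = 900 + 126 = 1026 mg.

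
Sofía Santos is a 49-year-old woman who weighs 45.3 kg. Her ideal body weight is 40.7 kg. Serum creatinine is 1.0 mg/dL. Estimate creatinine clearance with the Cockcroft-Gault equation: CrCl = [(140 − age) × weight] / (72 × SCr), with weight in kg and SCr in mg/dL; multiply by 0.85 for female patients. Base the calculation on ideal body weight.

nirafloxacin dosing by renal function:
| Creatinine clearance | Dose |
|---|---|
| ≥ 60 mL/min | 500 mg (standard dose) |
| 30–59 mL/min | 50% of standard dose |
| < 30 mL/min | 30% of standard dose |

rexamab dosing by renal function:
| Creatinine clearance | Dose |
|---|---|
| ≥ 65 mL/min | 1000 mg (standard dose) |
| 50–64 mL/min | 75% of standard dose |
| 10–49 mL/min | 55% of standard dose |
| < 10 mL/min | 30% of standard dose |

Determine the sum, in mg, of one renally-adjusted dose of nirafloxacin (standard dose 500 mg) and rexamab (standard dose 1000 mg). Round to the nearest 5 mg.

800 mg

CrCl = (140 − 49) × 40.7 / (72 × 1) × 0.85 = 3703.7 / 72.00 × 0.85 ≈ 43.7 mL/min
CrCl ≈ 44 mL/min.
nirafloxacin: 30–59 mL/min → 50% of 500 mg = 250 mg.
rexamab: 10–49 mL/min → 55% of 1000 mg = 550 mg.
Total = 250 + 550 = 800 mg.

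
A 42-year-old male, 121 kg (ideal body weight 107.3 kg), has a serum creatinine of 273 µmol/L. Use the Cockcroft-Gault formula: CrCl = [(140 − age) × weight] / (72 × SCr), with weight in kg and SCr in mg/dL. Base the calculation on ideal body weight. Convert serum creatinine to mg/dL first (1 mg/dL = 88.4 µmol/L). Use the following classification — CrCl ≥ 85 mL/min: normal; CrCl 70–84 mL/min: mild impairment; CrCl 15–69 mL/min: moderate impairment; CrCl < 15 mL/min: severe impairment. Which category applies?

moderate impairment

SCr = 273 / 88.4 = 3.088 mg/dL
CrCl = (140 − 42) × 107.3 / (72 × 3.088) = 10515.4 / 222.34 ≈ 47.3 mL/min
47 mL/min falls in the 'moderate impairment' range.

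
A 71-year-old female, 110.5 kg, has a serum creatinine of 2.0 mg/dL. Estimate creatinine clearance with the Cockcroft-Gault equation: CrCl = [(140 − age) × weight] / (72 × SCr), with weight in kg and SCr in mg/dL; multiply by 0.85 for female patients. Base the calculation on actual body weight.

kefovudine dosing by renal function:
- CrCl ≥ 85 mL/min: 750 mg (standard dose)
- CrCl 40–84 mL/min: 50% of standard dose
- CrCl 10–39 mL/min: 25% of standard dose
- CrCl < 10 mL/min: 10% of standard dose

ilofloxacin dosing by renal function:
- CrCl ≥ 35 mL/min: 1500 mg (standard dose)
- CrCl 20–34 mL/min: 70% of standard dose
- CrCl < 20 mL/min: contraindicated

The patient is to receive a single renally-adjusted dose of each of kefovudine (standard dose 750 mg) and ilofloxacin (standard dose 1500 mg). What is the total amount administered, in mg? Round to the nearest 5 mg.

CrCl = (140 − 71) × 110.5 / (72 × 2) × 0.85 = 7624.5 / 144.00 × 0.85 ≈ 45.0 mL/min
CrCl ≈ 45 mL/min.
kefovudine: 40–84 mL/min → 50% of 750 mg = 375 mg.
ilofloxacin: ≥ 35 mL/min → 100% of 1500 mg = 1500 mg.
Total = 375 + 1500 = 1875 mg.

1875 mg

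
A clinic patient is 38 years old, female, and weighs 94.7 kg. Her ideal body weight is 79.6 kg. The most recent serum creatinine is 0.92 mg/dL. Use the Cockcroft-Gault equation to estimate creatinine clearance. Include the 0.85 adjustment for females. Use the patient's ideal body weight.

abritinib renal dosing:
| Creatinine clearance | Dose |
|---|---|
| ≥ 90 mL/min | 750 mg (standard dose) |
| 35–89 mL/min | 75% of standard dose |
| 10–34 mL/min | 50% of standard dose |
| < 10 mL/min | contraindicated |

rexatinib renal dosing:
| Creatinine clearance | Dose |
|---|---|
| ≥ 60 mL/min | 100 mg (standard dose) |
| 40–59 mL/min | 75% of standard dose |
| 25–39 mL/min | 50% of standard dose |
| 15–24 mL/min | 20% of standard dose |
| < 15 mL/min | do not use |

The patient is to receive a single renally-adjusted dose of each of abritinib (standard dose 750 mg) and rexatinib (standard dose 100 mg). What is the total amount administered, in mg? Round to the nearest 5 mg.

850 mg

CrCl = (140 − 38) × 79.6 / (72 × 0.92) × 0.85 = 8119.2 / 66.24 × 0.85 ≈ 104.2 mL/min
CrCl ≈ 104 mL/min.
abritinib: ≥ 90 mL/min → 100% of 750 mg = 750 mg.
rexatinib: ≥ 60 mL/min → 100% of 100 mg = 100 mg.
Total = 750 + 100 = 850 mg.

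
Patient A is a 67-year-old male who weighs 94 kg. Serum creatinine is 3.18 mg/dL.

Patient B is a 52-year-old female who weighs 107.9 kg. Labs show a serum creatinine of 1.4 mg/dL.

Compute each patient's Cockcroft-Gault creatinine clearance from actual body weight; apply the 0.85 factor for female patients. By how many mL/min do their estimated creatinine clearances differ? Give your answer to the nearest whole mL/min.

Patient A: CrCl = (140 − 67) × 94 / (72 × 3.18) = 6862.0 / 228.96 ≈ 30.0 mL/min
Patient B: CrCl = (140 − 52) × 107.9 / (72 × 1.4) × 0.85 = 9495.2 / 100.80 × 0.85 ≈ 80.1 mL/min
|30.0 − 80.1| = 50.1 mL/min

50 mL/min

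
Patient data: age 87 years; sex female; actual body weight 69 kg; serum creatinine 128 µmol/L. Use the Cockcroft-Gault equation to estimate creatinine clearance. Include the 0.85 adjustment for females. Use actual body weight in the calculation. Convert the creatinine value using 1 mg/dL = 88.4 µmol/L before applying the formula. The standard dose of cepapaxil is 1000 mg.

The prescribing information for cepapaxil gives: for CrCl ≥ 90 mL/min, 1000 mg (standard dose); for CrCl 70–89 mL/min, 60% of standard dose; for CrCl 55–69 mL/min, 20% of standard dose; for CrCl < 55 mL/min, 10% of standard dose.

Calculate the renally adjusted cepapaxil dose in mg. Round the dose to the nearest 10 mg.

100 mg

SCr = 128 / 88.4 = 1.448 mg/dL
CrCl = (140 − 87) × 69 / (72 × 1.448) × 0.85 = 3657.0 / 104.26 × 0.85 ≈ 29.8 mL/min
CrCl ≈ 30 mL/min → bracket < 55 mL/min.
10% of 1000 mg = 100 mg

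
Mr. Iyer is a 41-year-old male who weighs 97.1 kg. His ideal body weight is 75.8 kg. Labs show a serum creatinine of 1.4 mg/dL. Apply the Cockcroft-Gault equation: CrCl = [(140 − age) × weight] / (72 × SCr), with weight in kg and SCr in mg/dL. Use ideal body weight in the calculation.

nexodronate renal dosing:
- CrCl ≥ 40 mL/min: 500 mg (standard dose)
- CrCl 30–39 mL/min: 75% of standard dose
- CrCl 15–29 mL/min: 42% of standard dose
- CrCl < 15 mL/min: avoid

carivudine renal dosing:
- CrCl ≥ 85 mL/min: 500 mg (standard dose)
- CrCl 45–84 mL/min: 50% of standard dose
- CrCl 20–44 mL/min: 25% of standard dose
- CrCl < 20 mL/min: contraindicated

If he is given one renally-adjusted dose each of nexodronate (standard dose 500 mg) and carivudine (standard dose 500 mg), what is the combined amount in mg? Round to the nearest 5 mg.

CrCl = (140 − 41) × 75.8 / (72 × 1.4) = 7504.2 / 100.80 ≈ 74.4 mL/min
CrCl ≈ 74 mL/min.
nexodronate: ≥ 40 mL/min → 100% of 500 mg = 500 mg.
carivudine: 45–84 mL/min → 50% of 500 mg = 250 mg.
Total = 500 + 250 = 750 mg.

750 mg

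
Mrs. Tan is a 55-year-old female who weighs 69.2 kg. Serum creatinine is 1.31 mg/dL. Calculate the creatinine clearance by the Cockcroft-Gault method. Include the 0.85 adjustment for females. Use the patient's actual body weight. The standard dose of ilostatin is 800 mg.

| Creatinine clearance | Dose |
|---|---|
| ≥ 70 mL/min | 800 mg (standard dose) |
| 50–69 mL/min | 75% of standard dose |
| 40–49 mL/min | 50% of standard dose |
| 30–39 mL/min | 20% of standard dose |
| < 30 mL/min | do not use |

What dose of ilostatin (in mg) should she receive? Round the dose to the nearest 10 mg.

CrCl = (140 − 55) × 69.2 / (72 × 1.31) × 0.85 = 5882.0 / 94.32 × 0.85 ≈ 53.0 mL/min
CrCl ≈ 53 mL/min → bracket 50–69 mL/min.
75% of 800 mg = 600 mg

600 mg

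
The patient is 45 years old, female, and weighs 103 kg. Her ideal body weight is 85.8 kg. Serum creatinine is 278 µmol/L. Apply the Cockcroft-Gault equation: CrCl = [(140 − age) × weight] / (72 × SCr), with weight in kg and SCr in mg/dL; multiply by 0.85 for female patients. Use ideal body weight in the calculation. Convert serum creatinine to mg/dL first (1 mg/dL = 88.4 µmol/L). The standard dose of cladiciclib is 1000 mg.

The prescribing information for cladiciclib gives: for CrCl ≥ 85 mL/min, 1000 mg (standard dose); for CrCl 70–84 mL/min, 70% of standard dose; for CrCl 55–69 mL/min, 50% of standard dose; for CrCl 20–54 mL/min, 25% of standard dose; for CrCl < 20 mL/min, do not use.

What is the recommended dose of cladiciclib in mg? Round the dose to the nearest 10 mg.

SCr = 278 / 88.4 = 3.145 mg/dL
CrCl = (140 − 45) × 85.8 / (72 × 3.145) × 0.85 = 8151.0 / 226.44 × 0.85 ≈ 30.6 mL/min
CrCl ≈ 31 mL/min → bracket 20–54 mL/min.
25% of 1000 mg = 250 mg

250 mg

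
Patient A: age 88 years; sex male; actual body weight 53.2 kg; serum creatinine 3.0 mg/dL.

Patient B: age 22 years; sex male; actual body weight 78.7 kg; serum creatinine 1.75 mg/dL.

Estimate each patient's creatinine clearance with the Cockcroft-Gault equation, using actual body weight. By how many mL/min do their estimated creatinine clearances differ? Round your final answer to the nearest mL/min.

Patient A: CrCl = (140 − 88) × 53.2 / (72 × 3) = 2766.4 / 216.00 ≈ 12.8 mL/min
Patient B: CrCl = (140 − 22) × 78.7 / (72 × 1.75) = 9286.6 / 126.00 ≈ 73.7 mL/min
|12.8 − 73.7| = 60.9 mL/min

61 mL/min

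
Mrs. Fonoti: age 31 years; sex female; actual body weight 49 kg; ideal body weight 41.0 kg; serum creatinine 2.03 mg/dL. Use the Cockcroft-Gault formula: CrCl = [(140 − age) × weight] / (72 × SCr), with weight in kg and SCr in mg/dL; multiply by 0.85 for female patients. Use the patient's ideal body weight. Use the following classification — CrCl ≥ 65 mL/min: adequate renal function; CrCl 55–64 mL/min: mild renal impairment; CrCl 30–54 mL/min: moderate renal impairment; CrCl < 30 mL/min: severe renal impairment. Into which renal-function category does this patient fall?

CrCl = (140 − 31) × 41 / (72 × 2.03) × 0.85 = 4469.0 / 146.16 × 0.85 ≈ 26.0 mL/min
26 mL/min falls in the 'severe renal impairment' range.

severe renal impairment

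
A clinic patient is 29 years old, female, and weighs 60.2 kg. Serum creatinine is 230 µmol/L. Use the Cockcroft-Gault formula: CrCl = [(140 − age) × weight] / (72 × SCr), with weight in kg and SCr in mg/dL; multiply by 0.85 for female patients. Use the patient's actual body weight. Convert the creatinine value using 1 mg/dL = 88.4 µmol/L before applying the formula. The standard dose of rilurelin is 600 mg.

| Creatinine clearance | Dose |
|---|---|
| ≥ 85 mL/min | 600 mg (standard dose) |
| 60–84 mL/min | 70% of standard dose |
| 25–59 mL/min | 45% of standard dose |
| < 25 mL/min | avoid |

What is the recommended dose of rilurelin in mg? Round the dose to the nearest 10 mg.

270 mg

SCr = 230 / 88.4 = 2.602 mg/dL
CrCl = (140 − 29) × 60.2 / (72 × 2.602) × 0.85 = 6682.2 / 187.34 × 0.85 ≈ 30.3 mL/min
CrCl ≈ 30 mL/min → bracket 25–59 mL/min.
45% of 600 mg = 270 mg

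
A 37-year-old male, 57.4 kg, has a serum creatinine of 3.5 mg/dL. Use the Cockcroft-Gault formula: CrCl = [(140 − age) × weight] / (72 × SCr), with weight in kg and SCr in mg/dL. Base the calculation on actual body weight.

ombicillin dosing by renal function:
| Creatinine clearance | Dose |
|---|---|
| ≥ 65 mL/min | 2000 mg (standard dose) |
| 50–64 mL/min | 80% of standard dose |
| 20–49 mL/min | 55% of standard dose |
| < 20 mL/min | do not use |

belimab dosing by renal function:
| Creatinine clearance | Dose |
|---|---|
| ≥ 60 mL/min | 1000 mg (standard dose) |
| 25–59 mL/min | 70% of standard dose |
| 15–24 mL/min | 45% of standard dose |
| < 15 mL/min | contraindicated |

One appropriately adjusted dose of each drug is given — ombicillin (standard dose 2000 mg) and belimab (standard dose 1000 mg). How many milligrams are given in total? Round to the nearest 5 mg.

CrCl = (140 − 37) × 57.4 / (72 × 3.5) = 5912.2 / 252.00 ≈ 23.5 mL/min
CrCl ≈ 23 mL/min.
ombicillin: 20–49 mL/min → 55% of 2000 mg = 1100 mg.
belimab: 15–24 mL/min → 45% of 1000 mg = 450 mg.
Total = 1100 + 450 = 1550 mg.

1550 mg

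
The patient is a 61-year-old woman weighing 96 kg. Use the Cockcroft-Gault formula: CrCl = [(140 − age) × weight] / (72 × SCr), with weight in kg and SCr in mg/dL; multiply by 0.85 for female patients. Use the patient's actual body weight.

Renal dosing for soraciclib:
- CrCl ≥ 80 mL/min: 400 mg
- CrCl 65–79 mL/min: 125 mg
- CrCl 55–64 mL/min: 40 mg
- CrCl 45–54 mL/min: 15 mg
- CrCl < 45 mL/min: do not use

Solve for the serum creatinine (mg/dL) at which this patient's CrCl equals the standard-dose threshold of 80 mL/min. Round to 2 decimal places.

Standard dose requires CrCl ≥ 80 mL/min.
Set (140 − 61) × 96 × 0.85 / (72 × SCr) = 80
SCr = (140 − 61) × 96 × 0.85 / (72 × 80) = 1.119 mg/dL

1.12 mg/dL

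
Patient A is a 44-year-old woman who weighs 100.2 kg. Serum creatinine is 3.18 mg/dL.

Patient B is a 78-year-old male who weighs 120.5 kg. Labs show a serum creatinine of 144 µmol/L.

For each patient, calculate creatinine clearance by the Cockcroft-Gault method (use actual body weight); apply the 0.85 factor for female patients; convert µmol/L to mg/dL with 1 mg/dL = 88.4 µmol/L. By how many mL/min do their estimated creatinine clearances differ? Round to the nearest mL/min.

Patient A: CrCl = (140 − 44) × 100.2 / (72 × 3.18) × 0.85 = 9619.2 / 228.96 × 0.85 ≈ 35.7 mL/min
Patient B: SCr = 144 / 88.4 = 1.629 mg/dL
Patient B: CrCl = (140 − 78) × 120.5 / (72 × 1.629) = 7471.0 / 117.29 ≈ 63.7 mL/min
|35.7 − 63.7| = 28.0 mL/min

28 mL/min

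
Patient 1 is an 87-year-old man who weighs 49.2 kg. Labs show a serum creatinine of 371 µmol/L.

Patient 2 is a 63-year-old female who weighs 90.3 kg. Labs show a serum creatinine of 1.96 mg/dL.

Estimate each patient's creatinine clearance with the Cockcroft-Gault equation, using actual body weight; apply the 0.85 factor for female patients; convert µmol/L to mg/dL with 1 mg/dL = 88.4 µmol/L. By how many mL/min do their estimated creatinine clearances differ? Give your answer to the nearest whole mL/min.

33 mL/min

Patient 1: SCr = 371 / 88.4 = 4.197 mg/dL
Patient 1: CrCl = (140 − 87) × 49.2 / (72 × 4.197) = 2607.6 / 302.18 ≈ 8.6 mL/min
Patient 2: CrCl = (140 − 63) × 90.3 / (72 × 1.96) × 0.85 = 6953.1 / 141.12 × 0.85 ≈ 41.9 mL/min
|8.6 − 41.9| = 33.3 mL/min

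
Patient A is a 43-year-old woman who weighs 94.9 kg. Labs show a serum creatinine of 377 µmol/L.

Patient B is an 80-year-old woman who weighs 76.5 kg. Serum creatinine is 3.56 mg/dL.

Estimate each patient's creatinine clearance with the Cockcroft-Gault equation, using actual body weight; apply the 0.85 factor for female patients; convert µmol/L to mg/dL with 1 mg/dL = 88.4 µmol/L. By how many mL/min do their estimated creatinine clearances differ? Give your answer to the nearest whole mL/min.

10 mL/min

Patient A: SCr = 377 / 88.4 = 4.265 mg/dL
Patient A: CrCl = (140 − 43) × 94.9 / (72 × 4.265) × 0.85 = 9205.3 / 307.08 × 0.85 ≈ 25.5 mL/min
Patient B: CrCl = (140 − 80) × 76.5 / (72 × 3.56) × 0.85 = 4590.0 / 256.32 × 0.85 ≈ 15.2 mL/min
|25.5 − 15.2| = 10.3 mL/min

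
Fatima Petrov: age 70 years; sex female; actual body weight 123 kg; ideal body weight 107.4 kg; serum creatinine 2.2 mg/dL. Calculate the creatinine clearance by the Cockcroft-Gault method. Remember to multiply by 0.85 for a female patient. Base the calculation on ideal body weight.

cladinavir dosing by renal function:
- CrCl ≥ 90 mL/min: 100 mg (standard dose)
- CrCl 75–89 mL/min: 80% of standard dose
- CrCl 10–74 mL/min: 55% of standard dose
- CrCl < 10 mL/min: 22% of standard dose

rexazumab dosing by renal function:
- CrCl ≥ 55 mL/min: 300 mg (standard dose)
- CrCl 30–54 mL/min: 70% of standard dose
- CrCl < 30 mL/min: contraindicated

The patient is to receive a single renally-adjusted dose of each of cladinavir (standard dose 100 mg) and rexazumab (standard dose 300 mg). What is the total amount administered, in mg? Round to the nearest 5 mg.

265 mg

CrCl = (140 − 70) × 107.4 / (72 × 2.2) × 0.85 = 7518.0 / 158.40 × 0.85 ≈ 40.3 mL/min
CrCl ≈ 40 mL/min.
cladinavir: 10–74 mL/min → 55% of 100 mg = 55 mg.
rexazumab: 30–54 mL/min → 70% of 300 mg = 210 mg.
Total = 55 + 210 = 265 mg.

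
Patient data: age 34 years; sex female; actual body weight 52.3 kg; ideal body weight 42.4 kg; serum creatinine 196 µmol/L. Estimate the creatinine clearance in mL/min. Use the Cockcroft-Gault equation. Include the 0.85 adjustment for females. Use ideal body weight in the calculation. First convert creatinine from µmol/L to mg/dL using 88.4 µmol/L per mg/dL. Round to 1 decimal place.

23.9 mL/min

SCr = 196 / 88.4 = 2.217 mg/dL
CrCl = (140 − 34) × 42.4 / (72 × 2.217) × 0.85 = 4494.4 / 159.62 × 0.85 ≈ 23.9 mL/min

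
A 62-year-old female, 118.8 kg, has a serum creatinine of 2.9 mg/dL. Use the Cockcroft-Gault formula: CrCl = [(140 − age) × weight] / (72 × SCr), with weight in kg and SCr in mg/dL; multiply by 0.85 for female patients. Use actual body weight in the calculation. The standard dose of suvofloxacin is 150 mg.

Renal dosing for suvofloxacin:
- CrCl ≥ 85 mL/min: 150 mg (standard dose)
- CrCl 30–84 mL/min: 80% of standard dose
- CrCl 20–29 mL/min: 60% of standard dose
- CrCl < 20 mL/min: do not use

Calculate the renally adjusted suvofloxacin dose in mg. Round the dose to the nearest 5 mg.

CrCl = (140 − 62) × 118.8 / (72 × 2.9) × 0.85 = 9266.4 / 208.80 × 0.85 ≈ 37.7 mL/min
CrCl ≈ 38 mL/min → bracket 30–84 mL/min.
80% of 150 mg = 120 mg

120 mg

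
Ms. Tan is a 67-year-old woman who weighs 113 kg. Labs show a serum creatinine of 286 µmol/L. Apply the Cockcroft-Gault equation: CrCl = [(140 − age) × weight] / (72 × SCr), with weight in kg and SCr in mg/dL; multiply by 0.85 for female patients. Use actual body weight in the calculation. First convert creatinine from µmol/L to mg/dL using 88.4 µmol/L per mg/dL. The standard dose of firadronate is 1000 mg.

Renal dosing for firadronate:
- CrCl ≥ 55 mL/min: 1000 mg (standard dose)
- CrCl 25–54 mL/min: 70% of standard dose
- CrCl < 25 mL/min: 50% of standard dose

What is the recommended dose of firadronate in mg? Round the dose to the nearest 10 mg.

700 mg

SCr = 286 / 88.4 = 3.235 mg/dL
CrCl = (140 − 67) × 113 / (72 × 3.235) × 0.85 = 8249.0 / 232.92 × 0.85 ≈ 30.1 mL/min
CrCl ≈ 30 mL/min → bracket 25–54 mL/min.
70% of 1000 mg = 700 mg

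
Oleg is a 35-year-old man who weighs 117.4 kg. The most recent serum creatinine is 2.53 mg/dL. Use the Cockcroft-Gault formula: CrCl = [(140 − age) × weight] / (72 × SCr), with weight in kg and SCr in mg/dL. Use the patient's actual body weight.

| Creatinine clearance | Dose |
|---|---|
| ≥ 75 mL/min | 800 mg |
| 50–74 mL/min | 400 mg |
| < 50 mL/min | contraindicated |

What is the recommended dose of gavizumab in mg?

CrCl = (140 − 35) × 117.4 / (72 × 2.53) = 12327.0 / 182.16 ≈ 67.7 mL/min
CrCl ≈ 68 mL/min → bracket 50–74 mL/min.
Dose for this bracket: 400 mg.

400 mg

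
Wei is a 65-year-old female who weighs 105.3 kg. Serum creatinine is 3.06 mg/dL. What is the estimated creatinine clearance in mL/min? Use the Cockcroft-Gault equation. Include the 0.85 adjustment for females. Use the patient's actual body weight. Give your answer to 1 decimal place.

30.5 mL/min

CrCl = (140 − 65) × 105.3 / (72 × 3.06) × 0.85 = 7897.5 / 220.32 × 0.85 ≈ 30.5 mL/min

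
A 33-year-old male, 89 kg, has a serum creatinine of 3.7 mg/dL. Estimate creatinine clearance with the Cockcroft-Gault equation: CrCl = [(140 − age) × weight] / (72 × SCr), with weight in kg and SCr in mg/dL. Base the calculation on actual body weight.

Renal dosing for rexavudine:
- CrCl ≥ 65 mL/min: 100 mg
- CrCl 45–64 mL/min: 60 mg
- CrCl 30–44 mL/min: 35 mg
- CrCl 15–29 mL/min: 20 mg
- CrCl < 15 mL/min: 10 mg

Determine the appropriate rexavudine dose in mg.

CrCl = (140 − 33) × 89 / (72 × 3.7) = 9523.0 / 266.40 ≈ 35.7 mL/min
CrCl ≈ 36 mL/min → bracket 30–44 mL/min.
Dose for this bracket: 35 mg.

35 mg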